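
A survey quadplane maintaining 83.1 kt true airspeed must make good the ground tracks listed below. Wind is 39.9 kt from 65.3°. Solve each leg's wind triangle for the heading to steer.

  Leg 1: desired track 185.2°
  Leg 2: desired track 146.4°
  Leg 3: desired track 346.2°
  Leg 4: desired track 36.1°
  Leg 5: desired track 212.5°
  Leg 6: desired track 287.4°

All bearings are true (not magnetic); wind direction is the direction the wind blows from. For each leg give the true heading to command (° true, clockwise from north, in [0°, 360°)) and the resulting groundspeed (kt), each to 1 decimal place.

Leg 1: desired track 185.2°; wind correction -24.6° → command heading 160.6°, groundspeed 95.4 kt
Leg 2: desired track 146.4°; wind correction -28.3° → command heading 118.1°, groundspeed 67.0 kt
Leg 3: desired track 346.2°; wind correction +28.1° → command heading 14.3°, groundspeed 65.7 kt
Leg 4: desired track 36.1°; wind correction +13.5° → command heading 49.6°, groundspeed 46.0 kt
Leg 5: desired track 212.5°; wind correction -15.1° → command heading 197.4°, groundspeed 113.8 kt
Leg 6: desired track 287.4°; wind correction +18.8° → command heading 306.2°, groundspeed 108.3 kt

Leg 1: heading=160.6°, groundspeed=95.4 kt
Leg 2: heading=118.1°, groundspeed=67.0 kt
Leg 3: heading=14.3°, groundspeed=65.7 kt
Leg 4: heading=49.6°, groundspeed=46.0 kt
Leg 5: heading=197.4°, groundspeed=113.8 kt
Leg 6: heading=306.2°, groundspeed=108.3 kt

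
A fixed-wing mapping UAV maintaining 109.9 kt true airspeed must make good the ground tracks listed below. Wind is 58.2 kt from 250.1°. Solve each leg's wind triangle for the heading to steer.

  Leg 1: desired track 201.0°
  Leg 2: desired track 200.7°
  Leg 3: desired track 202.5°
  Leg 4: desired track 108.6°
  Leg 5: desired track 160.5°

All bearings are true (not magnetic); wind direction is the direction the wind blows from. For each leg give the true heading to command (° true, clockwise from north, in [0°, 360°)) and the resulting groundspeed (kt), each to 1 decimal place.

Leg 1: heading=224.6°, groundspeed=62.6 kt
Leg 2: heading=224.4°, groundspeed=62.7 kt
Leg 3: heading=225.5°, groundspeed=61.9 kt
Leg 4: heading=127.8°, groundspeed=149.3 kt
Leg 5: heading=192.5°, groundspeed=92.8 kt

Leg 1: desired track 201.0°; wind correction +23.6° → command heading 224.6°, groundspeed 62.6 kt
Leg 2: desired track 200.7°; wind correction +23.7° → command heading 224.4°, groundspeed 62.7 kt
Leg 3: desired track 202.5°; wind correction +23.0° → command heading 225.5°, groundspeed 61.9 kt
Leg 4: desired track 108.6°; wind correction +19.2° → command heading 127.8°, groundspeed 149.3 kt
Leg 5: desired track 160.5°; wind correction +32.0° → command heading 192.5°, groundspeed 92.8 kt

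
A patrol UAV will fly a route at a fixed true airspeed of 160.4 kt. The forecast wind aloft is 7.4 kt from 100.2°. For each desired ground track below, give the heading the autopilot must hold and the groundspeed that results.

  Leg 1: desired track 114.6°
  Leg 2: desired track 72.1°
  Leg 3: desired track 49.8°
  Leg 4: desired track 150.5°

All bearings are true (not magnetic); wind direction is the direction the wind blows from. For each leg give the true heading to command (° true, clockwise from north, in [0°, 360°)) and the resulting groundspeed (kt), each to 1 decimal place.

Leg 1: heading=113.9°, groundspeed=153.2 kt
Leg 2: heading=73.3°, groundspeed=153.8 kt
Leg 3: heading=51.8°, groundspeed=155.6 kt
Leg 4: heading=148.5°, groundspeed=155.6 kt

Leg 1: desired track 114.6°; wind correction -0.7° → command heading 113.9°, groundspeed 153.2 kt
Leg 2: desired track 72.1°; wind correction +1.2° → command heading 73.3°, groundspeed 153.8 kt
Leg 3: desired track 49.8°; wind correction +2.0° → command heading 51.8°, groundspeed 155.6 kt
Leg 4: desired track 150.5°; wind correction -2.0° → command heading 148.5°, groundspeed 155.6 kt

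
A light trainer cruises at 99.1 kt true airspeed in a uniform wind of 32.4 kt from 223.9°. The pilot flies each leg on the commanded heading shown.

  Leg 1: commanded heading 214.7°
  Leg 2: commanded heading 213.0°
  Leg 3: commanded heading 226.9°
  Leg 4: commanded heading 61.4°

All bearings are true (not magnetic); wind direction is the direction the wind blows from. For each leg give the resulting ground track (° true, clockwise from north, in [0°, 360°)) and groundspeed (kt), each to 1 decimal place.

Leg 1: track=210.3°, groundspeed=67.3 kt
Leg 2: track=207.8°, groundspeed=67.6 kt
Leg 3: track=228.4°, groundspeed=66.8 kt
Leg 4: track=57.1°, groundspeed=130.4 kt

Leg 1: heading 214.7°; drift -4.4° → track 210.3°, groundspeed 67.3 kt
Leg 2: heading 213.0°; drift -5.2° → track 207.8°, groundspeed 67.6 kt
Leg 3: heading 226.9°; drift +1.5° → track 228.4°, groundspeed 66.8 kt
Leg 4: heading 61.4°; drift -4.3° → track 57.1°, groundspeed 130.4 kt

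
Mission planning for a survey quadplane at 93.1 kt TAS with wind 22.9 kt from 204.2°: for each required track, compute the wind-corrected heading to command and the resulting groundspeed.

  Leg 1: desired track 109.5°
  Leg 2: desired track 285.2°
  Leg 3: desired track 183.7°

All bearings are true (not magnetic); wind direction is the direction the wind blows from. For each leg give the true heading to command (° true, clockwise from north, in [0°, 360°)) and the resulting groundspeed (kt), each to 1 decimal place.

Leg 1: heading=123.7°, groundspeed=92.1 kt
Leg 2: heading=271.1°, groundspeed=86.7 kt
Leg 3: heading=188.6°, groundspeed=71.3 kt

Leg 1: desired track 109.5°; wind correction +14.2° → command heading 123.7°, groundspeed 92.1 kt
Leg 2: desired track 285.2°; wind correction -14.1° → command heading 271.1°, groundspeed 86.7 kt
Leg 3: desired track 183.7°; wind correction +4.9° → command heading 188.6°, groundspeed 71.3 kt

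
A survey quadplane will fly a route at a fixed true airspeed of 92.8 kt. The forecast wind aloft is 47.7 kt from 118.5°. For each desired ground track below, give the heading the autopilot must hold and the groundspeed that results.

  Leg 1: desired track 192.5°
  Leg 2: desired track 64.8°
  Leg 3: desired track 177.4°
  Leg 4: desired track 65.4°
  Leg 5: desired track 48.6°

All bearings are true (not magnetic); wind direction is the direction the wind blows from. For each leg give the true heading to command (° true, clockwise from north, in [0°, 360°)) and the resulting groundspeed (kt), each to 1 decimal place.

Leg 1: desired track 192.5°; wind correction -29.6° → command heading 162.9°, groundspeed 67.5 kt
Leg 2: desired track 64.8°; wind correction +24.5° → command heading 89.3°, groundspeed 56.2 kt
Leg 3: desired track 177.4°; wind correction -26.1° → command heading 151.3°, groundspeed 58.7 kt
Leg 4: desired track 65.4°; wind correction +24.3° → command heading 89.7°, groundspeed 56.0 kt
Leg 5: desired track 48.6°; wind correction +28.9° → command heading 77.5°, groundspeed 64.9 kt

Leg 1: heading=162.9°, groundspeed=67.5 kt
Leg 2: heading=89.3°, groundspeed=56.2 kt
Leg 3: heading=151.3°, groundspeed=58.7 kt
Leg 4: heading=89.7°, groundspeed=56.0 kt
Leg 5: heading=77.5°, groundspeed=64.9 kt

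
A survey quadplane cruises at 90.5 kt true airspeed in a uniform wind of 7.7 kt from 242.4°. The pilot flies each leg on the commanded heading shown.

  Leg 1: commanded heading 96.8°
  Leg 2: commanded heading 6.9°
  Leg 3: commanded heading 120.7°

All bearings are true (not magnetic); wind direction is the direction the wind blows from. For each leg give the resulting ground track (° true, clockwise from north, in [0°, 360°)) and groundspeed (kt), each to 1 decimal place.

Leg 1: track=94.2°, groundspeed=97.0 kt
Leg 2: track=10.7°, groundspeed=95.1 kt
Leg 3: track=116.7°, groundspeed=94.8 kt

Leg 1: heading 96.8°; drift -2.6° → track 94.2°, groundspeed 97.0 kt
Leg 2: heading 6.9°; drift +3.8° → track 10.7°, groundspeed 95.1 kt
Leg 3: heading 120.7°; drift -4.0° → track 116.7°, groundspeed 94.8 kt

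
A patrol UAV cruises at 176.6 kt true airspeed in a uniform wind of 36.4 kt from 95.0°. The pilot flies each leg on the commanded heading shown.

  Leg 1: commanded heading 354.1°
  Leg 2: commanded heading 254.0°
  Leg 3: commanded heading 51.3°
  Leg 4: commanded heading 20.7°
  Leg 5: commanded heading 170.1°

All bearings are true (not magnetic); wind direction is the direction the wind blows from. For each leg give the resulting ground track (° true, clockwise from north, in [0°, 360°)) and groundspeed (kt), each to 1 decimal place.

Leg 1: heading 354.1°; drift -11.0° → track 343.1°, groundspeed 186.9 kt
Leg 2: heading 254.0°; drift +3.5° → track 257.5°, groundspeed 211.0 kt
Leg 3: heading 51.3°; drift -9.5° → track 41.8°, groundspeed 152.4 kt
Leg 4: heading 20.7°; drift -11.9° → track 8.8°, groundspeed 170.4 kt
Leg 5: heading 170.1°; drift +11.9° → track 182.0°, groundspeed 170.9 kt

Leg 1: track=343.1°, groundspeed=186.9 kt
Leg 2: track=257.5°, groundspeed=211.0 kt
Leg 3: track=41.8°, groundspeed=152.4 kt
Leg 4: track=8.8°, groundspeed=170.4 kt
Leg 5: track=182.0°, groundspeed=170.9 kt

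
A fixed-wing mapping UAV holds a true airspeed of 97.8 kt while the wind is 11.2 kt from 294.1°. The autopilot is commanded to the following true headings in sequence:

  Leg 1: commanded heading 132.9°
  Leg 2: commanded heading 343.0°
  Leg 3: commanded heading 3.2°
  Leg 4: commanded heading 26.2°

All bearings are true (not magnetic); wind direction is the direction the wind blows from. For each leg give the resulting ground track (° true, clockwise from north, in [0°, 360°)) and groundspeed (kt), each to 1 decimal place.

Leg 1: heading 132.9°; drift -1.9° → track 131.0°, groundspeed 108.5 kt
Leg 2: heading 343.0°; drift +5.3° → track 348.3°, groundspeed 90.8 kt
Leg 3: heading 3.2°; drift +6.4° → track 9.6°, groundspeed 94.4 kt
Leg 4: heading 26.2°; drift +6.5° → track 32.7°, groundspeed 98.8 kt

Leg 1: track=131.0°, groundspeed=108.5 kt
Leg 2: track=348.3°, groundspeed=90.8 kt
Leg 3: track=9.6°, groundspeed=94.4 kt
Leg 4: track=32.7°, groundspeed=98.8 kt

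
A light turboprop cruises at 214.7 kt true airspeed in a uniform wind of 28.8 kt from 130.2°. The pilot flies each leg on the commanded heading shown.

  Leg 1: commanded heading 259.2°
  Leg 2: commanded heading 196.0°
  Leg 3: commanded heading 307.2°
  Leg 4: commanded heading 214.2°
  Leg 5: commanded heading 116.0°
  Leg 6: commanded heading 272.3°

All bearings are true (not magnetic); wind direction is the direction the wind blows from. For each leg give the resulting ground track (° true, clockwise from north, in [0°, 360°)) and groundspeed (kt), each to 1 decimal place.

Leg 1: heading 259.2°; drift +5.5° → track 264.7°, groundspeed 233.9 kt
Leg 2: heading 196.0°; drift +7.4° → track 203.4°, groundspeed 204.6 kt
Leg 3: heading 307.2°; drift +0.4° → track 307.6°, groundspeed 243.5 kt
Leg 4: heading 214.2°; drift +7.7° → track 221.9°, groundspeed 213.6 kt
Leg 5: heading 116.0°; drift -2.2° → track 113.8°, groundspeed 186.9 kt
Leg 6: heading 272.3°; drift +4.3° → track 276.6°, groundspeed 238.1 kt

Leg 1: track=264.7°, groundspeed=233.9 kt
Leg 2: track=203.4°, groundspeed=204.6 kt
Leg 3: track=307.6°, groundspeed=243.5 kt
Leg 4: track=221.9°, groundspeed=213.6 kt
Leg 5: track=113.8°, groundspeed=186.9 kt
Leg 6: track=276.6°, groundspeed=238.1 kt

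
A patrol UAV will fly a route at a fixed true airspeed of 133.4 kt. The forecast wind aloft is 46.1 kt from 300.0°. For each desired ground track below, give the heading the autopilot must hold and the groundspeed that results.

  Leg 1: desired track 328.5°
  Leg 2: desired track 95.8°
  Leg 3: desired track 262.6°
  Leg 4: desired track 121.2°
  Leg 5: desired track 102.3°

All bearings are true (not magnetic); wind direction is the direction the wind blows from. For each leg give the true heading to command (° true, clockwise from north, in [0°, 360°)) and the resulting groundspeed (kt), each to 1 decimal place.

Leg 1: desired track 328.5°; wind correction -9.5° → command heading 319.0°, groundspeed 91.1 kt
Leg 2: desired track 95.8°; wind correction -8.1° → command heading 87.7°, groundspeed 174.1 kt
Leg 3: desired track 262.6°; wind correction +12.1° → command heading 274.7°, groundspeed 93.8 kt
Leg 4: desired track 121.2°; wind correction +0.4° → command heading 121.6°, groundspeed 179.5 kt
Leg 5: desired track 102.3°; wind correction -6.0° → command heading 96.3°, groundspeed 176.6 kt

Leg 1: heading=319.0°, groundspeed=91.1 kt
Leg 2: heading=87.7°, groundspeed=174.1 kt
Leg 3: heading=274.7°, groundspeed=93.8 kt
Leg 4: heading=121.6°, groundspeed=179.5 kt
Leg 5: heading=96.3°, groundspeed=176.6 kt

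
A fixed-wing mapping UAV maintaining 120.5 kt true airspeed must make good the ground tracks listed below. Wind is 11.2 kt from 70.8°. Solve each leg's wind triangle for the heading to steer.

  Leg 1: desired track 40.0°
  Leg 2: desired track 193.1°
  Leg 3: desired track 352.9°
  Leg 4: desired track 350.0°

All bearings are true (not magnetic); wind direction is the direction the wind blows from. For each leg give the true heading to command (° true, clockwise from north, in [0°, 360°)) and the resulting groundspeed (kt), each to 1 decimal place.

Leg 1: heading=42.7°, groundspeed=110.7 kt
Leg 2: heading=188.6°, groundspeed=126.1 kt
Leg 3: heading=358.1°, groundspeed=117.7 kt
Leg 4: heading=355.3°, groundspeed=118.2 kt

Leg 1: desired track 40.0°; wind correction +2.7° → command heading 42.7°, groundspeed 110.7 kt
Leg 2: desired track 193.1°; wind correction -4.5° → command heading 188.6°, groundspeed 126.1 kt
Leg 3: desired track 352.9°; wind correction +5.2° → command heading 358.1°, groundspeed 117.7 kt
Leg 4: desired track 350.0°; wind correction +5.3° → command heading 355.3°, groundspeed 118.2 kt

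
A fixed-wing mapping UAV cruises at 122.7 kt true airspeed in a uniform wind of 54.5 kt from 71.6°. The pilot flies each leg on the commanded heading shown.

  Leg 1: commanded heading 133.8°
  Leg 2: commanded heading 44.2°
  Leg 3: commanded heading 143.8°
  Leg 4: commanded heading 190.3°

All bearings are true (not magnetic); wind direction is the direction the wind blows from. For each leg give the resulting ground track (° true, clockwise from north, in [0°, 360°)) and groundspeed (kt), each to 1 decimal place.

Leg 1: heading 133.8°; drift +26.4° → track 160.2°, groundspeed 108.6 kt
Leg 2: heading 44.2°; drift -18.6° → track 25.6°, groundspeed 78.4 kt
Leg 3: heading 143.8°; drift +26.1° → track 169.9°, groundspeed 118.1 kt
Leg 4: heading 190.3°; drift +17.8° → track 208.1°, groundspeed 156.4 kt

Leg 1: track=160.2°, groundspeed=108.6 kt
Leg 2: track=25.6°, groundspeed=78.4 kt
Leg 3: track=169.9°, groundspeed=118.1 kt
Leg 4: track=208.1°, groundspeed=156.4 kt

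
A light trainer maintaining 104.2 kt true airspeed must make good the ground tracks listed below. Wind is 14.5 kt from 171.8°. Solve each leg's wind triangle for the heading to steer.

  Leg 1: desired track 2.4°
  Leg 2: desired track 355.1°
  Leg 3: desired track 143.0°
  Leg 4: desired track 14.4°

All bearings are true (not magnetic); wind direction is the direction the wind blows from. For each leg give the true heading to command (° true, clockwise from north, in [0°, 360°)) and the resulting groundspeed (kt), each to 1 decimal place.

Leg 1: heading=3.9°, groundspeed=118.4 kt
Leg 2: heading=355.6°, groundspeed=118.7 kt
Leg 3: heading=146.8°, groundspeed=91.3 kt
Leg 4: heading=17.5°, groundspeed=117.4 kt

Leg 1: desired track 2.4°; wind correction +1.5° → command heading 3.9°, groundspeed 118.4 kt
Leg 2: desired track 355.1°; wind correction +0.5° → command heading 355.6°, groundspeed 118.7 kt
Leg 3: desired track 143.0°; wind correction +3.8° → command heading 146.8°, groundspeed 91.3 kt
Leg 4: desired track 14.4°; wind correction +3.1° → command heading 17.5°, groundspeed 117.4 kt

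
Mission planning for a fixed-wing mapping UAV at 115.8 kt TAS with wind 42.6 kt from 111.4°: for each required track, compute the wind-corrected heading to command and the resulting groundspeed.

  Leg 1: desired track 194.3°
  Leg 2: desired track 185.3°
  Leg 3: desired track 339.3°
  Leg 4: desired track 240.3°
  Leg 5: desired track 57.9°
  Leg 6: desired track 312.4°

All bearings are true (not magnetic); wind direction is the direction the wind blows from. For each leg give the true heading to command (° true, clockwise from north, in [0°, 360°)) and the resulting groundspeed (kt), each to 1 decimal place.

Leg 1: desired track 194.3°; wind correction -21.4° → command heading 172.9°, groundspeed 102.5 kt
Leg 2: desired track 185.3°; wind correction -20.7° → command heading 164.6°, groundspeed 96.5 kt
Leg 3: desired track 339.3°; wind correction +15.8° → command heading 355.1°, groundspeed 140.0 kt
Leg 4: desired track 240.3°; wind correction -16.6° → command heading 223.7°, groundspeed 137.7 kt
Leg 5: desired track 57.9°; wind correction +17.2° → command heading 75.1°, groundspeed 85.3 kt
Leg 6: desired track 312.4°; wind correction +7.6° → command heading 320.0°, groundspeed 154.6 kt

Leg 1: heading=172.9°, groundspeed=102.5 kt
Leg 2: heading=164.6°, groundspeed=96.5 kt
Leg 3: heading=355.1°, groundspeed=140.0 kt
Leg 4: heading=223.7°, groundspeed=137.7 kt
Leg 5: heading=75.1°, groundspeed=85.3 kt
Leg 6: heading=320.0°, groundspeed=154.6 kt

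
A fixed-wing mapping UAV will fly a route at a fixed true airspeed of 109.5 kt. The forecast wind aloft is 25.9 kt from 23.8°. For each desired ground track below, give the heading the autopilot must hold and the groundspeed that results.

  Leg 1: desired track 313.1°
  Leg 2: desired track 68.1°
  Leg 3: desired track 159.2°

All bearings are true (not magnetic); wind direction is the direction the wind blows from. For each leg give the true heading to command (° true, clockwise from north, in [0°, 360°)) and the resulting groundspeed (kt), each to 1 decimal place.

Leg 1: heading=326.0°, groundspeed=98.2 kt
Leg 2: heading=58.6°, groundspeed=89.5 kt
Leg 3: heading=149.6°, groundspeed=126.4 kt

Leg 1: desired track 313.1°; wind correction +12.9° → command heading 326.0°, groundspeed 98.2 kt
Leg 2: desired track 68.1°; wind correction -9.5° → command heading 58.6°, groundspeed 89.5 kt
Leg 3: desired track 159.2°; wind correction -9.6° → command heading 149.6°, groundspeed 126.4 kt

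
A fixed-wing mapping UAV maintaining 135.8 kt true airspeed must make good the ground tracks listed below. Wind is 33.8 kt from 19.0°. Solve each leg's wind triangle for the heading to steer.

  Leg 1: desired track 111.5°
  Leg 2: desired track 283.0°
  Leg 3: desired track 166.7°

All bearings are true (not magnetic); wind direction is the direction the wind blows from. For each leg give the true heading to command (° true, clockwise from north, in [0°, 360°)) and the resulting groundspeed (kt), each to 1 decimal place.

Leg 1: heading=97.1°, groundspeed=133.0 kt
Leg 2: heading=297.3°, groundspeed=135.1 kt
Leg 3: heading=159.1°, groundspeed=163.2 kt

Leg 1: desired track 111.5°; wind correction -14.4° → command heading 97.1°, groundspeed 133.0 kt
Leg 2: desired track 283.0°; wind correction +14.3° → command heading 297.3°, groundspeed 135.1 kt
Leg 3: desired track 166.7°; wind correction -7.6° → command heading 159.1°, groundspeed 163.2 kt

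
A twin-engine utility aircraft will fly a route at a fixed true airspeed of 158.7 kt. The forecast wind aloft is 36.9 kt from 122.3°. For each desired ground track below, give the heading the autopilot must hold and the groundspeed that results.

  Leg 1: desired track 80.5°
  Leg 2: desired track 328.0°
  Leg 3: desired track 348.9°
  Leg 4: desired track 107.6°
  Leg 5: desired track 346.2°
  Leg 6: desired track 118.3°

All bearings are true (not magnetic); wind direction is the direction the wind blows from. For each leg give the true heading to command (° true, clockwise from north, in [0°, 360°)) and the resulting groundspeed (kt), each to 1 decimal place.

Leg 1: desired track 80.5°; wind correction +8.9° → command heading 89.4°, groundspeed 129.3 kt
Leg 2: desired track 328.0°; wind correction +5.8° → command heading 333.8°, groundspeed 191.1 kt
Leg 3: desired track 348.9°; wind correction +9.7° → command heading 358.6°, groundspeed 181.8 kt
Leg 4: desired track 107.6°; wind correction +3.4° → command heading 111.0°, groundspeed 122.7 kt
Leg 5: desired track 346.2°; wind correction +9.3° → command heading 355.5°, groundspeed 183.2 kt
Leg 6: desired track 118.3°; wind correction +0.9° → command heading 119.2°, groundspeed 121.9 kt

Leg 1: heading=89.4°, groundspeed=129.3 kt
Leg 2: heading=333.8°, groundspeed=191.1 kt
Leg 3: heading=358.6°, groundspeed=181.8 kt
Leg 4: heading=111.0°, groundspeed=122.7 kt
Leg 5: heading=355.5°, groundspeed=183.2 kt
Leg 6: heading=119.2°, groundspeed=121.9 kt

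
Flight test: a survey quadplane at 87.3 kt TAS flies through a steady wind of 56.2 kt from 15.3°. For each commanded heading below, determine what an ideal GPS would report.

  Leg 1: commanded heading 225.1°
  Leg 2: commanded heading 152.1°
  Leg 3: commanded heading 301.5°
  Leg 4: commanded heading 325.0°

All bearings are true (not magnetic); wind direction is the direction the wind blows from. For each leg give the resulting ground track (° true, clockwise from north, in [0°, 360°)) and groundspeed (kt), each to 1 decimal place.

Leg 1: heading 225.1°; drift -11.6° → track 213.5°, groundspeed 138.9 kt
Leg 2: heading 152.1°; drift +16.7° → track 168.8°, groundspeed 133.9 kt
Leg 3: heading 301.5°; drift -37.0° → track 264.5°, groundspeed 89.7 kt
Leg 4: heading 325.0°; drift -40.1° → track 284.9°, groundspeed 67.2 kt

Leg 1: track=213.5°, groundspeed=138.9 kt
Leg 2: track=168.8°, groundspeed=133.9 kt
Leg 3: track=264.5°, groundspeed=89.7 kt
Leg 4: track=284.9°, groundspeed=67.2 kt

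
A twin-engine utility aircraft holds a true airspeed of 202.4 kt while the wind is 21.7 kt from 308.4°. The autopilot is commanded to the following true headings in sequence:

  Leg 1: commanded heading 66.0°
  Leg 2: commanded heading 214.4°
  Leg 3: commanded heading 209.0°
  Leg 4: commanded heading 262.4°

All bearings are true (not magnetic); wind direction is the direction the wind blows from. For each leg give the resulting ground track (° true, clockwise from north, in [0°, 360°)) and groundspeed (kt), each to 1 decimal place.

Leg 1: heading 66.0°; drift +5.2° → track 71.2°, groundspeed 213.3 kt
Leg 2: heading 214.4°; drift -6.1° → track 208.3°, groundspeed 205.1 kt
Leg 3: heading 209.0°; drift -5.9° → track 203.1°, groundspeed 207.1 kt
Leg 4: heading 262.4°; drift -4.8° → track 257.6°, groundspeed 188.0 kt

Leg 1: track=71.2°, groundspeed=213.3 kt
Leg 2: track=208.3°, groundspeed=205.1 kt
Leg 3: track=203.1°, groundspeed=207.1 kt
Leg 4: track=257.6°, groundspeed=188.0 kt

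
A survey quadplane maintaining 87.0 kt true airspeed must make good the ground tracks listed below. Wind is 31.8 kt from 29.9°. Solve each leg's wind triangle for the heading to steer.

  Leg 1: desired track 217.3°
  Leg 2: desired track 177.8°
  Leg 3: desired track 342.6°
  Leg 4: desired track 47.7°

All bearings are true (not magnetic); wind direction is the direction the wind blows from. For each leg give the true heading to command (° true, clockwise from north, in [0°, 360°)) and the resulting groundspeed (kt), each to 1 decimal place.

Leg 1: desired track 217.3°; wind correction +2.7° → command heading 220.0°, groundspeed 118.4 kt
Leg 2: desired track 177.8°; wind correction -11.2° → command heading 166.6°, groundspeed 112.3 kt
Leg 3: desired track 342.6°; wind correction +15.6° → command heading 358.2°, groundspeed 62.2 kt
Leg 4: desired track 47.7°; wind correction -6.4° → command heading 41.3°, groundspeed 56.2 kt

Leg 1: heading=220.0°, groundspeed=118.4 kt
Leg 2: heading=166.6°, groundspeed=112.3 kt
Leg 3: heading=358.2°, groundspeed=62.2 kt
Leg 4: heading=41.3°, groundspeed=56.2 kt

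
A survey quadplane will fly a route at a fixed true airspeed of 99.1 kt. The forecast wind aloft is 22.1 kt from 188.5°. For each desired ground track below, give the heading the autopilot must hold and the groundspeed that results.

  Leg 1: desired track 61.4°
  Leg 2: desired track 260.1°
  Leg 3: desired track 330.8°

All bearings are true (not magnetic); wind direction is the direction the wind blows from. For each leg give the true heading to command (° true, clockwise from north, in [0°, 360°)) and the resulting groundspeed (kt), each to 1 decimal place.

Leg 1: heading=71.6°, groundspeed=110.9 kt
Leg 2: heading=247.9°, groundspeed=89.9 kt
Leg 3: heading=323.0°, groundspeed=115.7 kt

Leg 1: desired track 61.4°; wind correction +10.2° → command heading 71.6°, groundspeed 110.9 kt
Leg 2: desired track 260.1°; wind correction -12.2° → command heading 247.9°, groundspeed 89.9 kt
Leg 3: desired track 330.8°; wind correction -7.8° → command heading 323.0°, groundspeed 115.7 kt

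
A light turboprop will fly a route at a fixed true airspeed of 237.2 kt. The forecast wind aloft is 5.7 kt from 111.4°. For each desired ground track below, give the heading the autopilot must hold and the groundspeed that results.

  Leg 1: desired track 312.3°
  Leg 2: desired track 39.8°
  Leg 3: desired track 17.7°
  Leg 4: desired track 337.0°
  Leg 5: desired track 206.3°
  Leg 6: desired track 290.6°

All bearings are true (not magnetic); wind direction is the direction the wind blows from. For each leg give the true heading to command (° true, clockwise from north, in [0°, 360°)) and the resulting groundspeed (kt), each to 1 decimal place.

Leg 1: heading=312.8°, groundspeed=242.5 kt
Leg 2: heading=41.1°, groundspeed=235.3 kt
Leg 3: heading=19.1°, groundspeed=237.5 kt
Leg 4: heading=338.0°, groundspeed=241.2 kt
Leg 5: heading=204.9°, groundspeed=237.6 kt
Leg 6: heading=290.6°, groundspeed=242.9 kt

Leg 1: desired track 312.3°; wind correction +0.5° → command heading 312.8°, groundspeed 242.5 kt
Leg 2: desired track 39.8°; wind correction +1.3° → command heading 41.1°, groundspeed 235.3 kt
Leg 3: desired track 17.7°; wind correction +1.4° → command heading 19.1°, groundspeed 237.5 kt
Leg 4: desired track 337.0°; wind correction +1.0° → command heading 338.0°, groundspeed 241.2 kt
Leg 5: desired track 206.3°; wind correction -1.4° → command heading 204.9°, groundspeed 237.6 kt
Leg 6: desired track 290.6°; wind correction +0.0° → command heading 290.6°, groundspeed 242.9 kt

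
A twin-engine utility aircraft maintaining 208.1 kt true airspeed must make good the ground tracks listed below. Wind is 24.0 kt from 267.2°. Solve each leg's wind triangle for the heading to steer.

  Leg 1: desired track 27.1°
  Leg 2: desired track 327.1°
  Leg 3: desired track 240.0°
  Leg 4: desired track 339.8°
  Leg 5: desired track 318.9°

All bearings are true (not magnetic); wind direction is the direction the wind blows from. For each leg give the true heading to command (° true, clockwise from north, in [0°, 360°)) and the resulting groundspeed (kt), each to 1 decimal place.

Leg 1: desired track 27.1°; wind correction -5.7° → command heading 21.4°, groundspeed 219.0 kt
Leg 2: desired track 327.1°; wind correction -5.7° → command heading 321.4°, groundspeed 195.0 kt
Leg 3: desired track 240.0°; wind correction +3.0° → command heading 243.0°, groundspeed 186.5 kt
Leg 4: desired track 339.8°; wind correction -6.3° → command heading 333.5°, groundspeed 199.7 kt
Leg 5: desired track 318.9°; wind correction -5.2° → command heading 313.7°, groundspeed 192.4 kt

Leg 1: heading=21.4°, groundspeed=219.0 kt
Leg 2: heading=321.4°, groundspeed=195.0 kt
Leg 3: heading=243.0°, groundspeed=186.5 kt
Leg 4: heading=333.5°, groundspeed=199.7 kt
Leg 5: heading=313.7°, groundspeed=192.4 kt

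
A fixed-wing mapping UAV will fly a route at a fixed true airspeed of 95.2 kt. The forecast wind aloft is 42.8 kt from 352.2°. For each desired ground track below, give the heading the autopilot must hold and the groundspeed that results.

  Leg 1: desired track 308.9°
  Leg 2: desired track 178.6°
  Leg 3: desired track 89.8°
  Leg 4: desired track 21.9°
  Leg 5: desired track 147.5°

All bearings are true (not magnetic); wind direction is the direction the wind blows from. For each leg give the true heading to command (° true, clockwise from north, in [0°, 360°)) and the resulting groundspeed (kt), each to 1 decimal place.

Leg 1: desired track 308.9°; wind correction +18.0° → command heading 326.9°, groundspeed 59.4 kt
Leg 2: desired track 178.6°; wind correction +2.9° → command heading 181.5°, groundspeed 137.6 kt
Leg 3: desired track 89.8°; wind correction -26.5° → command heading 63.3°, groundspeed 90.9 kt
Leg 4: desired track 21.9°; wind correction -12.9° → command heading 9.0°, groundspeed 55.6 kt
Leg 5: desired track 147.5°; wind correction -10.8° → command heading 136.7°, groundspeed 132.4 kt

Leg 1: heading=326.9°, groundspeed=59.4 kt
Leg 2: heading=181.5°, groundspeed=137.6 kt
Leg 3: heading=63.3°, groundspeed=90.9 kt
Leg 4: heading=9.0°, groundspeed=55.6 kt
Leg 5: heading=136.7°, groundspeed=132.4 kt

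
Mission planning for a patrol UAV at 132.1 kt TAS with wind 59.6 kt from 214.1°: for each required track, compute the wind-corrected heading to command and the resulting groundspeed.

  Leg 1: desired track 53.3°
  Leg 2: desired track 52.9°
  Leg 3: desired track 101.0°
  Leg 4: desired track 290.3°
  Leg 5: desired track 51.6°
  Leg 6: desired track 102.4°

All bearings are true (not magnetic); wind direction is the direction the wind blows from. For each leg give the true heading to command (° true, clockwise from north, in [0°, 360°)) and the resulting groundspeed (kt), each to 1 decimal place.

Leg 1: heading=61.8°, groundspeed=186.9 kt
Leg 2: heading=61.3°, groundspeed=187.1 kt
Leg 3: heading=125.5°, groundspeed=143.6 kt
Leg 4: heading=264.3°, groundspeed=104.5 kt
Leg 5: heading=59.4°, groundspeed=187.7 kt
Leg 6: heading=127.2°, groundspeed=142.0 kt

Leg 1: desired track 53.3°; wind correction +8.5° → command heading 61.8°, groundspeed 186.9 kt
Leg 2: desired track 52.9°; wind correction +8.4° → command heading 61.3°, groundspeed 187.1 kt
Leg 3: desired track 101.0°; wind correction +24.5° → command heading 125.5°, groundspeed 143.6 kt
Leg 4: desired track 290.3°; wind correction -26.0° → command heading 264.3°, groundspeed 104.5 kt
Leg 5: desired track 51.6°; wind correction +7.8° → command heading 59.4°, groundspeed 187.7 kt
Leg 6: desired track 102.4°; wind correction +24.8° → command heading 127.2°, groundspeed 142.0 kt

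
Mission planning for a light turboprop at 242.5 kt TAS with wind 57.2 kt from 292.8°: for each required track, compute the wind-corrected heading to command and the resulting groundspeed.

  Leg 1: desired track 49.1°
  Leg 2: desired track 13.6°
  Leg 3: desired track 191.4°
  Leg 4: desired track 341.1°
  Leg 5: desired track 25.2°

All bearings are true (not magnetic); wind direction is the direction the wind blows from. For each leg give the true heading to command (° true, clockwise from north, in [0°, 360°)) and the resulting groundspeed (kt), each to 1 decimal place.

Leg 1: heading=36.9°, groundspeed=262.4 kt
Leg 2: heading=0.1°, groundspeed=226.7 kt
Leg 3: heading=204.8°, groundspeed=247.2 kt
Leg 4: heading=331.0°, groundspeed=200.7 kt
Leg 5: heading=11.6°, groundspeed=238.1 kt

Leg 1: desired track 49.1°; wind correction -12.2° → command heading 36.9°, groundspeed 262.4 kt
Leg 2: desired track 13.6°; wind correction -13.5° → command heading 0.1°, groundspeed 226.7 kt
Leg 3: desired track 191.4°; wind correction +13.4° → command heading 204.8°, groundspeed 247.2 kt
Leg 4: desired track 341.1°; wind correction -10.1° → command heading 331.0°, groundspeed 200.7 kt
Leg 5: desired track 25.2°; wind correction -13.6° → command heading 11.6°, groundspeed 238.1 kt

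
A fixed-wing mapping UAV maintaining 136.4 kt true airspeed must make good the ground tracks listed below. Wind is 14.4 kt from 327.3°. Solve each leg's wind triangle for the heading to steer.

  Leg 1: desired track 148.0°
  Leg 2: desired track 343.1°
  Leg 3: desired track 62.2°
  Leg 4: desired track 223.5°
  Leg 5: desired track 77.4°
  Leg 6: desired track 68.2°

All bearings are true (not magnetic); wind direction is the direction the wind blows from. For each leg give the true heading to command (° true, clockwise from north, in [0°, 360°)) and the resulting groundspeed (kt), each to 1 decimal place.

Leg 1: desired track 148.0°; wind correction +0.1° → command heading 148.1°, groundspeed 150.8 kt
Leg 2: desired track 343.1°; wind correction -1.6° → command heading 341.5°, groundspeed 122.5 kt
Leg 3: desired track 62.2°; wind correction -6.0° → command heading 56.2°, groundspeed 136.9 kt
Leg 4: desired track 223.5°; wind correction +5.9° → command heading 229.4°, groundspeed 139.1 kt
Leg 5: desired track 77.4°; wind correction -5.7° → command heading 71.7°, groundspeed 140.7 kt
Leg 6: desired track 68.2°; wind correction -6.0° → command heading 62.2°, groundspeed 138.4 kt

Leg 1: heading=148.1°, groundspeed=150.8 kt
Leg 2: heading=341.5°, groundspeed=122.5 kt
Leg 3: heading=56.2°, groundspeed=136.9 kt
Leg 4: heading=229.4°, groundspeed=139.1 kt
Leg 5: heading=71.7°, groundspeed=140.7 kt
Leg 6: heading=62.2°, groundspeed=138.4 kt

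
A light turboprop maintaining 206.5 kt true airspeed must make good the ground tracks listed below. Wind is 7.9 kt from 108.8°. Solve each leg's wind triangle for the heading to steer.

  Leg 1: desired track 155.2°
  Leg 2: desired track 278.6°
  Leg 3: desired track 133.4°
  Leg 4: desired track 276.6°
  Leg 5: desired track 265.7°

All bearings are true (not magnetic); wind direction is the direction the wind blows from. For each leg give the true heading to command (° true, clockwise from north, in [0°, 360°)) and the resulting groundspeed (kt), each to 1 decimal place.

Leg 1: desired track 155.2°; wind correction -1.6° → command heading 153.6°, groundspeed 201.0 kt
Leg 2: desired track 278.6°; wind correction -0.4° → command heading 278.2°, groundspeed 214.3 kt
Leg 3: desired track 133.4°; wind correction -0.9° → command heading 132.5°, groundspeed 199.3 kt
Leg 4: desired track 276.6°; wind correction -0.5° → command heading 276.1°, groundspeed 214.2 kt
Leg 5: desired track 265.7°; wind correction -0.9° → command heading 264.8°, groundspeed 213.7 kt

Leg 1: heading=153.6°, groundspeed=201.0 kt
Leg 2: heading=278.2°, groundspeed=214.3 kt
Leg 3: heading=132.5°, groundspeed=199.3 kt
Leg 4: heading=276.1°, groundspeed=214.2 kt
Leg 5: heading=264.8°, groundspeed=213.7 kt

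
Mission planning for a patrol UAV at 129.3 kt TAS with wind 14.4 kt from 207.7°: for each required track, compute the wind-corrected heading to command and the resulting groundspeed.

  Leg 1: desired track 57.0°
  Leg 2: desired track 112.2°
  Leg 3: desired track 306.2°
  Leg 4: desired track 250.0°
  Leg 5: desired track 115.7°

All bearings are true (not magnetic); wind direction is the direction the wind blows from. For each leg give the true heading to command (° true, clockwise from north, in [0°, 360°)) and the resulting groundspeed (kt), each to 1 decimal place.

Leg 1: heading=60.1°, groundspeed=141.7 kt
Leg 2: heading=118.6°, groundspeed=129.9 kt
Leg 3: heading=299.9°, groundspeed=130.6 kt
Leg 4: heading=245.7°, groundspeed=118.3 kt
Leg 5: heading=122.1°, groundspeed=129.0 kt

Leg 1: desired track 57.0°; wind correction +3.1° → command heading 60.1°, groundspeed 141.7 kt
Leg 2: desired track 112.2°; wind correction +6.4° → command heading 118.6°, groundspeed 129.9 kt
Leg 3: desired track 306.2°; wind correction -6.3° → command heading 299.9°, groundspeed 130.6 kt
Leg 4: desired track 250.0°; wind correction -4.3° → command heading 245.7°, groundspeed 118.3 kt
Leg 5: desired track 115.7°; wind correction +6.4° → command heading 122.1°, groundspeed 129.0 kt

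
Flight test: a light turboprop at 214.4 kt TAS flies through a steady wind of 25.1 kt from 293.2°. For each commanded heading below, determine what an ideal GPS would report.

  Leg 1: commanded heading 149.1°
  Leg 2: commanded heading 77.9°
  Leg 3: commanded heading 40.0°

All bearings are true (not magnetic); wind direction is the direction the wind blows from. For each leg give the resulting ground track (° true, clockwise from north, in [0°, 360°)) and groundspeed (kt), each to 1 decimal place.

Leg 1: track=145.5°, groundspeed=235.2 kt
Leg 2: track=81.4°, groundspeed=235.3 kt
Leg 3: track=46.2°, groundspeed=223.0 kt

Leg 1: heading 149.1°; drift -3.6° → track 145.5°, groundspeed 235.2 kt
Leg 2: heading 77.9°; drift +3.5° → track 81.4°, groundspeed 235.3 kt
Leg 3: heading 40.0°; drift +6.2° → track 46.2°, groundspeed 223.0 kt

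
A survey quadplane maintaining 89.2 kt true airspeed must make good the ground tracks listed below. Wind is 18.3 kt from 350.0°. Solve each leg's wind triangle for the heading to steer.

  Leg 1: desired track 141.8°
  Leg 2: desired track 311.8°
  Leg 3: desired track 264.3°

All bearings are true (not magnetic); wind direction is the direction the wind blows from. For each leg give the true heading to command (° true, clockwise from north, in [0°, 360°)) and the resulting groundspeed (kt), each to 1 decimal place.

Leg 1: heading=136.2°, groundspeed=104.9 kt
Leg 2: heading=319.1°, groundspeed=74.1 kt
Leg 3: heading=276.1°, groundspeed=85.9 kt

Leg 1: desired track 141.8°; wind correction -5.6° → command heading 136.2°, groundspeed 104.9 kt
Leg 2: desired track 311.8°; wind correction +7.3° → command heading 319.1°, groundspeed 74.1 kt
Leg 3: desired track 264.3°; wind correction +11.8° → command heading 276.1°, groundspeed 85.9 kt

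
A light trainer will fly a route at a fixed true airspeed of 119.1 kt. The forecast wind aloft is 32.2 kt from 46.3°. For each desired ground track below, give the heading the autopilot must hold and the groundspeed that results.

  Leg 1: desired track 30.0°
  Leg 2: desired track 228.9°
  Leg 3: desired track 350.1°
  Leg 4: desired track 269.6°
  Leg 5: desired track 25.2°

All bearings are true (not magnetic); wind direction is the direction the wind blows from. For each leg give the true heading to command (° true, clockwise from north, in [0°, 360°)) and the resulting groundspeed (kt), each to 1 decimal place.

Leg 1: desired track 30.0°; wind correction +4.4° → command heading 34.4°, groundspeed 87.9 kt
Leg 2: desired track 228.9°; wind correction +0.7° → command heading 229.6°, groundspeed 151.3 kt
Leg 3: desired track 350.1°; wind correction +13.0° → command heading 3.1°, groundspeed 98.1 kt
Leg 4: desired track 269.6°; wind correction +10.7° → command heading 280.3°, groundspeed 140.5 kt
Leg 5: desired track 25.2°; wind correction +5.6° → command heading 30.8°, groundspeed 88.5 kt

Leg 1: heading=34.4°, groundspeed=87.9 kt
Leg 2: heading=229.6°, groundspeed=151.3 kt
Leg 3: heading=3.1°, groundspeed=98.1 kt
Leg 4: heading=280.3°, groundspeed=140.5 kt
Leg 5: heading=30.8°, groundspeed=88.5 kt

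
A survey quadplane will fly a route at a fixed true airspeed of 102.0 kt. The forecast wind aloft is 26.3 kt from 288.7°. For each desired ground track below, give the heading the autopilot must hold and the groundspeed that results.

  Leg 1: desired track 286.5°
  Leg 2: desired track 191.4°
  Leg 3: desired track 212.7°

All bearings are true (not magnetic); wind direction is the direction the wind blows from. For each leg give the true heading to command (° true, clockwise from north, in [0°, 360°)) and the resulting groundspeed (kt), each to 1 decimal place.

Leg 1: heading=287.1°, groundspeed=75.7 kt
Leg 2: heading=206.2°, groundspeed=101.9 kt
Leg 3: heading=227.2°, groundspeed=92.4 kt

Leg 1: desired track 286.5°; wind correction +0.6° → command heading 287.1°, groundspeed 75.7 kt
Leg 2: desired track 191.4°; wind correction +14.8° → command heading 206.2°, groundspeed 101.9 kt
Leg 3: desired track 212.7°; wind correction +14.5° → command heading 227.2°, groundspeed 92.4 kt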